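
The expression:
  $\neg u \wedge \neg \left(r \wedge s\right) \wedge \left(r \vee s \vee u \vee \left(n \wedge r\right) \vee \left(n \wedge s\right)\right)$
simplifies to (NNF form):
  $\neg u \wedge \left(r \vee s\right) \wedge \left(\neg r \vee \neg s\right)$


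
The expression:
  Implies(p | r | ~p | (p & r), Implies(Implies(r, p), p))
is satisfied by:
  {r: True, p: True}
  {r: True, p: False}
  {p: True, r: False}


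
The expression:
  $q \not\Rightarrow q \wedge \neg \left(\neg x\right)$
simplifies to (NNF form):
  $\text{False}$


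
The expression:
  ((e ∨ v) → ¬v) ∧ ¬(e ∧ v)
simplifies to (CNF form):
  ¬v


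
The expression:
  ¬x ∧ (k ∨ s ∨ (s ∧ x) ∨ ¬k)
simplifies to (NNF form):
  ¬x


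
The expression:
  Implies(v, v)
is always true.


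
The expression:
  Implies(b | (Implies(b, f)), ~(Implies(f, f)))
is never true.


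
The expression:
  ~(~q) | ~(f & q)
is always true.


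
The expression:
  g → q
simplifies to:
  q ∨ ¬g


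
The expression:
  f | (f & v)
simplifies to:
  f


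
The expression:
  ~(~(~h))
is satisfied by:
  {h: False}


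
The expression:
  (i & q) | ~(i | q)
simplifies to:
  (i & q) | (~i & ~q)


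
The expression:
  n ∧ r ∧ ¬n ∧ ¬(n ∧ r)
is never true.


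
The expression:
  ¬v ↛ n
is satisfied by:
  {n: False, v: False}


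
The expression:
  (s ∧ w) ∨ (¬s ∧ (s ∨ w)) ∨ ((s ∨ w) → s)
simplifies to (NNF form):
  True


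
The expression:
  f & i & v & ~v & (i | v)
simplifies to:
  False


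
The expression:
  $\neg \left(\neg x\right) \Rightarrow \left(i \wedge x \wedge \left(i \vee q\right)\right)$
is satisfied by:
  {i: True, x: False}
  {x: False, i: False}
  {x: True, i: True}


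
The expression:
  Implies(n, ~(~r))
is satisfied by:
  {r: True, n: False}
  {n: False, r: False}
  {n: True, r: True}


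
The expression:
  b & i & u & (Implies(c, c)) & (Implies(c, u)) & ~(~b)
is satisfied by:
  {i: True, u: True, b: True}


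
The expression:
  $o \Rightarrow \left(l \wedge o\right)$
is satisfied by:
  {l: True, o: False}
  {o: False, l: False}
  {o: True, l: True}


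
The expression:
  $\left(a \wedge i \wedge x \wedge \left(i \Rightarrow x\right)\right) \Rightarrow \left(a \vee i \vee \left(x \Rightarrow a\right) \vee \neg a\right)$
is always true.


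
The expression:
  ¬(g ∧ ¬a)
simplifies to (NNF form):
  a ∨ ¬g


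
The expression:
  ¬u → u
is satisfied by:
  {u: True}


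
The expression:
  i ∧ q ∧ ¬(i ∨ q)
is never true.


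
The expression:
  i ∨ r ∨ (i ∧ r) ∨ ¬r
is always true.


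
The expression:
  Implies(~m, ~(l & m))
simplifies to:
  True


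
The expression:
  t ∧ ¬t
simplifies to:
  False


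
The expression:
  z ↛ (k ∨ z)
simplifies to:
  False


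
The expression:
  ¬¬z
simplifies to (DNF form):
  z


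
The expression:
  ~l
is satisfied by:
  {l: False}


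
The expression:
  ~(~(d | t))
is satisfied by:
  {d: True, t: True}
  {d: True, t: False}
  {t: True, d: False}


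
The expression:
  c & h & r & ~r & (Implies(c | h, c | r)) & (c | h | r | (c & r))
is never true.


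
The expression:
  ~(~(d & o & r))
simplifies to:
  d & o & r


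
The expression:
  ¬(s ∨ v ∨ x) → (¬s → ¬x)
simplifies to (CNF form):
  True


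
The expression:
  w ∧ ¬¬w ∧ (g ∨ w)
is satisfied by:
  {w: True}


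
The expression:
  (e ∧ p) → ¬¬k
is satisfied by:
  {k: True, p: False, e: False}
  {p: False, e: False, k: False}
  {k: True, e: True, p: False}
  {e: True, p: False, k: False}
  {k: True, p: True, e: False}
  {p: True, k: False, e: False}
  {k: True, e: True, p: True}


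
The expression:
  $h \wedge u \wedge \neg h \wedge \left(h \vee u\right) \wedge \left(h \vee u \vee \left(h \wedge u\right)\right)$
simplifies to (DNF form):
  $\text{False}$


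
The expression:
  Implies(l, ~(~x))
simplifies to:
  x | ~l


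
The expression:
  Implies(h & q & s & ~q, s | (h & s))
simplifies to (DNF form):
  True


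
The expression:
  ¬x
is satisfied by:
  {x: False}


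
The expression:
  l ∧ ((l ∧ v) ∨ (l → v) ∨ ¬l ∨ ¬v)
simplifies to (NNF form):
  l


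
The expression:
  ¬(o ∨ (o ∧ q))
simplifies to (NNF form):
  ¬o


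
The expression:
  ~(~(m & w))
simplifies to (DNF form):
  m & w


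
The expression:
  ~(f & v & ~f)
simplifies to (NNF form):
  True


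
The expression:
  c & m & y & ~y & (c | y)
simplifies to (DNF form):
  False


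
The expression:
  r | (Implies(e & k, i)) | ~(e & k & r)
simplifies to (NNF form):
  True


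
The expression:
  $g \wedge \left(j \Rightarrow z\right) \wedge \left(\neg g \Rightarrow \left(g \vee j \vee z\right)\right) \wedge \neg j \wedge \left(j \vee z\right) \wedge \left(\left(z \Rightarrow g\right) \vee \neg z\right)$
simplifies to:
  $g \wedge z \wedge \neg j$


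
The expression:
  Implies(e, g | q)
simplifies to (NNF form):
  g | q | ~e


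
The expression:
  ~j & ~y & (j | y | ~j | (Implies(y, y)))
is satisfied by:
  {y: False, j: False}


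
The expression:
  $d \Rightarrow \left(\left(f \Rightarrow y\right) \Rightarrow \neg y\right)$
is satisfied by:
  {d: False, y: False}
  {y: True, d: False}
  {d: True, y: False}


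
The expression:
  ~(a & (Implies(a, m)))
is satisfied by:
  {m: False, a: False}
  {a: True, m: False}
  {m: True, a: False}


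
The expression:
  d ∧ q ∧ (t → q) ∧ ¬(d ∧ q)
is never true.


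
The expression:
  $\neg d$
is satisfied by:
  {d: False}


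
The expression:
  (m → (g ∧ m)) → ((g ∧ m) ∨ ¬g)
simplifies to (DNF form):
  m ∨ ¬g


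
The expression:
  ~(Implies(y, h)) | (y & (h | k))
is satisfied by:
  {y: True}


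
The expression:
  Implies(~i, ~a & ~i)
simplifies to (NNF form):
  i | ~a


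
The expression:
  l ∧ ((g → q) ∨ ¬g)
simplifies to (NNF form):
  l ∧ (q ∨ ¬g)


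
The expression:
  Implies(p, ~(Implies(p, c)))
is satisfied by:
  {p: False, c: False}
  {c: True, p: False}
  {p: True, c: False}


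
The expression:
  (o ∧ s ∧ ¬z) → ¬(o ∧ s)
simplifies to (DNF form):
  z ∨ ¬o ∨ ¬s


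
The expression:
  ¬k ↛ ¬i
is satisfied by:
  {i: True, k: False}


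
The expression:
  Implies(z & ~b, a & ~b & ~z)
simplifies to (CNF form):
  b | ~z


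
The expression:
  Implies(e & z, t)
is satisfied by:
  {t: True, e: False, z: False}
  {e: False, z: False, t: False}
  {t: True, z: True, e: False}
  {z: True, e: False, t: False}
  {t: True, e: True, z: False}
  {e: True, t: False, z: False}
  {t: True, z: True, e: True}


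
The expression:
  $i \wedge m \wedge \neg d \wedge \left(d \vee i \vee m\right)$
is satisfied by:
  {m: True, i: True, d: False}


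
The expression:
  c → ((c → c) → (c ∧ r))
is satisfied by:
  {r: True, c: False}
  {c: False, r: False}
  {c: True, r: True}


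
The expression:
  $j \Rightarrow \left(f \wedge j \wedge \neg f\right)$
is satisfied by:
  {j: False}


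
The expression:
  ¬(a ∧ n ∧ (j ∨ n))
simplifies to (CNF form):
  ¬a ∨ ¬n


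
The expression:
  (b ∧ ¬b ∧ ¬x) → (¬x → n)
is always true.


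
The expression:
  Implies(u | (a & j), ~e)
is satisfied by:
  {u: False, e: False, a: False, j: False}
  {j: True, u: False, e: False, a: False}
  {a: True, u: False, e: False, j: False}
  {j: True, a: True, u: False, e: False}
  {u: True, j: False, e: False, a: False}
  {j: True, u: True, e: False, a: False}
  {a: True, u: True, j: False, e: False}
  {j: True, a: True, u: True, e: False}
  {e: True, a: False, u: False, j: False}
  {e: True, j: True, a: False, u: False}
  {e: True, a: True, j: False, u: False}


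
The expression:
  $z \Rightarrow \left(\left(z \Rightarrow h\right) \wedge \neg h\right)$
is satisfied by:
  {z: False}


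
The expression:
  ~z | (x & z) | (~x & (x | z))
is always true.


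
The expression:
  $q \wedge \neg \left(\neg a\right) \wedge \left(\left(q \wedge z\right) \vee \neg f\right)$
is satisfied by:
  {a: True, q: True, z: True, f: False}
  {a: True, q: True, z: False, f: False}
  {a: True, q: True, f: True, z: True}


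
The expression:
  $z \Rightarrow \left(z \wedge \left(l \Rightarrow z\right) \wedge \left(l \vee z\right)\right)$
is always true.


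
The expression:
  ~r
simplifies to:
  ~r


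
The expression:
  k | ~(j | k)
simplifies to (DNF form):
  k | ~j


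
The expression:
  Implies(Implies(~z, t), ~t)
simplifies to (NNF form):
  ~t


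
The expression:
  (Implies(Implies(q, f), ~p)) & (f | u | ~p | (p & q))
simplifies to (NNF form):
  ~p | (q & ~f)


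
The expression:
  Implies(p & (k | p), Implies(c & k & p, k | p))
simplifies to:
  True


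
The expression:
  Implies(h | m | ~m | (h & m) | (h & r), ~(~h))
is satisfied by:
  {h: True}


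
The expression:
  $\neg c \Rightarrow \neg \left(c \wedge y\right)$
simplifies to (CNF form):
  $\text{True}$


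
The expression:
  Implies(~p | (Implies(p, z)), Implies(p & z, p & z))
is always true.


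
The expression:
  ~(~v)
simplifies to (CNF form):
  v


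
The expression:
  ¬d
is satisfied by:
  {d: False}


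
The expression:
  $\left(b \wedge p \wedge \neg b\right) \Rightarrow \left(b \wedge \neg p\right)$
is always true.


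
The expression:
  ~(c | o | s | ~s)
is never true.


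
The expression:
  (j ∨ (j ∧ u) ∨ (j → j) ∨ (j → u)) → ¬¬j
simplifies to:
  j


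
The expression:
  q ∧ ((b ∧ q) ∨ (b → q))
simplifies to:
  q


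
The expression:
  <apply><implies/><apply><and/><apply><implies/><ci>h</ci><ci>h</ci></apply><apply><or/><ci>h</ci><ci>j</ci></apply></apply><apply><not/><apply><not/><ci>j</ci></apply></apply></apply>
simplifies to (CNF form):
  <apply><or/><ci>j</ci><apply><not/><ci>h</ci></apply></apply>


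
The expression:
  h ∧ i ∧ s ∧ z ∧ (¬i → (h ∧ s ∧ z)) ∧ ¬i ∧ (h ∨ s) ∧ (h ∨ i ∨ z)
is never true.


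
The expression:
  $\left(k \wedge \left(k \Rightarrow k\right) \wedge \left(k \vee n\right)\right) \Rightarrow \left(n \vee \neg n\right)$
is always true.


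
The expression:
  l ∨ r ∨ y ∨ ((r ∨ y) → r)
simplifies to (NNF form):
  True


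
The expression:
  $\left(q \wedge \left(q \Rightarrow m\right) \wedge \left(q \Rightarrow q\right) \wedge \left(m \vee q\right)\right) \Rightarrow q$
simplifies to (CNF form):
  $\text{True}$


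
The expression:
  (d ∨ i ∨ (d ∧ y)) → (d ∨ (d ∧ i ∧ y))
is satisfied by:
  {d: True, i: False}
  {i: False, d: False}
  {i: True, d: True}


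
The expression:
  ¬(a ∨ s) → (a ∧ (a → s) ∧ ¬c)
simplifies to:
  a ∨ s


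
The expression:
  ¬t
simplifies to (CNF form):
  ¬t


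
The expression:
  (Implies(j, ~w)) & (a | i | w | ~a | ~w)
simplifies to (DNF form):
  ~j | ~w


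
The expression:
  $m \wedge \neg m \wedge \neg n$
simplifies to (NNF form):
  $\text{False}$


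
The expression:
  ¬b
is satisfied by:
  {b: False}


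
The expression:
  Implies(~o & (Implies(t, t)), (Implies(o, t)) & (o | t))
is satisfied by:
  {t: True, o: True}
  {t: True, o: False}
  {o: True, t: False}


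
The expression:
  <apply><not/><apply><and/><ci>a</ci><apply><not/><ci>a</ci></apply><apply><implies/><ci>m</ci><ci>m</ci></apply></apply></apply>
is always true.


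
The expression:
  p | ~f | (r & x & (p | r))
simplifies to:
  p | ~f | (r & x)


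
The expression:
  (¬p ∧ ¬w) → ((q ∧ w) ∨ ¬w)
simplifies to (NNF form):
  True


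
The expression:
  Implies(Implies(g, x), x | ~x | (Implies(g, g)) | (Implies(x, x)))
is always true.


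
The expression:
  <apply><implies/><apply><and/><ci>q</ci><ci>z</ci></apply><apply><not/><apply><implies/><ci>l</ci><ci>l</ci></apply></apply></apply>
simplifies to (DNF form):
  <apply><or/><apply><not/><ci>q</ci></apply><apply><not/><ci>z</ci></apply></apply>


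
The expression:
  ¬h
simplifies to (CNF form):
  ¬h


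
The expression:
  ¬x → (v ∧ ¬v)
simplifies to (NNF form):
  x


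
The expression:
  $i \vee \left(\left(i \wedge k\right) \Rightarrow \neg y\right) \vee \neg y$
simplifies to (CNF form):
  $\text{True}$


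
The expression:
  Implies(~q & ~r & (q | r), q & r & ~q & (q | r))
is always true.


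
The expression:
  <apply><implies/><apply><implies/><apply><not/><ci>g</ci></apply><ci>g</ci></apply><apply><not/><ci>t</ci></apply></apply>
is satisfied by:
  {g: False, t: False}
  {t: True, g: False}
  {g: True, t: False}


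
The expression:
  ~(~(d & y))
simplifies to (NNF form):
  d & y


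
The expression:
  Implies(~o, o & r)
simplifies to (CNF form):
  o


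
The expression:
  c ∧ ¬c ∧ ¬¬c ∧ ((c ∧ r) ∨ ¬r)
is never true.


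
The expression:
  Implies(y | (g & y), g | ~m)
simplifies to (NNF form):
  g | ~m | ~y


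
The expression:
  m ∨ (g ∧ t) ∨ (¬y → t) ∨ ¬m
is always true.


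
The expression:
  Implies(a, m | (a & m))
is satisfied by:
  {m: True, a: False}
  {a: False, m: False}
  {a: True, m: True}


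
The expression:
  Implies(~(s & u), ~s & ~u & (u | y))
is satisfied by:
  {s: True, u: True, y: True}
  {s: True, u: True, y: False}
  {y: True, s: False, u: False}


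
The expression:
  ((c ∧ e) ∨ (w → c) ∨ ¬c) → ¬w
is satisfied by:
  {w: False}


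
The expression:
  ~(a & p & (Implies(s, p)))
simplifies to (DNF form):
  ~a | ~p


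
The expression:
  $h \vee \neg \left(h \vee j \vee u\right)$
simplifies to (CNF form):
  $\left(h \vee \neg j\right) \wedge \left(h \vee \neg u\right)$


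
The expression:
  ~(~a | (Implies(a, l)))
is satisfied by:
  {a: True, l: False}


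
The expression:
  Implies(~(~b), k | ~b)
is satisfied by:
  {k: True, b: False}
  {b: False, k: False}
  {b: True, k: True}


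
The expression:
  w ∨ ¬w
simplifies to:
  True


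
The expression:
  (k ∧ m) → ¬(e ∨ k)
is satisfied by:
  {k: False, m: False}
  {m: True, k: False}
  {k: True, m: False}


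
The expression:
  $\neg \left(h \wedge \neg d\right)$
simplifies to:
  $d \vee \neg h$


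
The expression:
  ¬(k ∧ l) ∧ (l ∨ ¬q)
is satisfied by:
  {k: False, q: False, l: False}
  {l: True, k: False, q: False}
  {l: True, q: True, k: False}
  {k: True, q: False, l: False}


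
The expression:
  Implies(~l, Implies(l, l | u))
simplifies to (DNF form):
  True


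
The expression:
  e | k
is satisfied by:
  {k: True, e: True}
  {k: True, e: False}
  {e: True, k: False}


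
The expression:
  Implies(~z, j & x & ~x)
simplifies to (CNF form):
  z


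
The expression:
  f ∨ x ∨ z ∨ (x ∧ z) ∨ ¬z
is always true.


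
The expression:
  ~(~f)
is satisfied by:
  {f: True}


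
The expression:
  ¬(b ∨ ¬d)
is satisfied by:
  {d: True, b: False}


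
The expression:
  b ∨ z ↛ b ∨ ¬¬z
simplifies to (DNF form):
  b ∨ z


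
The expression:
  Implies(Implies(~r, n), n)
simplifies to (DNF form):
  n | ~r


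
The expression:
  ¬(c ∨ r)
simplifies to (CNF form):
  ¬c ∧ ¬r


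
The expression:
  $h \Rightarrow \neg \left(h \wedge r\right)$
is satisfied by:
  {h: False, r: False}
  {r: True, h: False}
  {h: True, r: False}


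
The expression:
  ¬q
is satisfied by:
  {q: False}


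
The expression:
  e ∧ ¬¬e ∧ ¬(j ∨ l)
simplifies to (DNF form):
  e ∧ ¬j ∧ ¬l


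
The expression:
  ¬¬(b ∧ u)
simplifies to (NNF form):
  b ∧ u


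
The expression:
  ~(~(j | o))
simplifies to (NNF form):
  j | o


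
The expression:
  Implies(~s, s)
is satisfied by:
  {s: True}


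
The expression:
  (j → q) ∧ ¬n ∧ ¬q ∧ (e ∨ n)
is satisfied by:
  {e: True, n: False, q: False, j: False}


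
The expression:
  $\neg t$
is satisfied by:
  {t: False}


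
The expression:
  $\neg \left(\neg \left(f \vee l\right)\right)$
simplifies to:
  $f \vee l$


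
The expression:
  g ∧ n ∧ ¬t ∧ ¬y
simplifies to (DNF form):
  g ∧ n ∧ ¬t ∧ ¬y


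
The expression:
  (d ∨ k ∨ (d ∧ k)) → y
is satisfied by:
  {y: True, d: False, k: False}
  {y: True, k: True, d: False}
  {y: True, d: True, k: False}
  {y: True, k: True, d: True}
  {k: False, d: False, y: False}


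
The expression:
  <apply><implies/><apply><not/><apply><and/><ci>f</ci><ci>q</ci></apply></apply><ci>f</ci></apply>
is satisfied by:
  {f: True}


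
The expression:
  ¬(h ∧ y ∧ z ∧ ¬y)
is always true.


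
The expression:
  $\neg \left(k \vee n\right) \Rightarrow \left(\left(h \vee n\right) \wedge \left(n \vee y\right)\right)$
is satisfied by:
  {n: True, y: True, k: True, h: True}
  {n: True, y: True, k: True, h: False}
  {n: True, k: True, h: True, y: False}
  {n: True, k: True, h: False, y: False}
  {n: True, y: True, h: True, k: False}
  {n: True, y: True, h: False, k: False}
  {n: True, h: True, k: False, y: False}
  {n: True, h: False, k: False, y: False}
  {y: True, k: True, h: True, n: False}
  {y: True, k: True, h: False, n: False}
  {k: True, h: True, n: False, y: False}
  {k: True, n: False, h: False, y: False}
  {y: True, h: True, n: False, k: False}


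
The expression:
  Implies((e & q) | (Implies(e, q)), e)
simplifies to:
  e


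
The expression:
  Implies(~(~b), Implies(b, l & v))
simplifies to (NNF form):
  ~b | (l & v)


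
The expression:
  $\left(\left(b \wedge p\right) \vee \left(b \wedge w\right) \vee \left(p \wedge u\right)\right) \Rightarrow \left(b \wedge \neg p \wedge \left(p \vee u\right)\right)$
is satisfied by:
  {w: False, u: False, p: False, b: False}
  {b: True, w: False, u: False, p: False}
  {u: True, b: False, w: False, p: False}
  {b: True, u: True, w: False, p: False}
  {w: True, b: False, u: False, p: False}
  {u: True, w: True, b: False, p: False}
  {b: True, u: True, w: True, p: False}
  {p: True, b: False, w: False, u: False}
  {p: True, w: True, b: False, u: False}


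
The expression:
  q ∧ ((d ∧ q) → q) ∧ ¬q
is never true.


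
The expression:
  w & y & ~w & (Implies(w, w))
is never true.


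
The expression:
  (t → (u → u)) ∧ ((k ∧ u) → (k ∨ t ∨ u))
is always true.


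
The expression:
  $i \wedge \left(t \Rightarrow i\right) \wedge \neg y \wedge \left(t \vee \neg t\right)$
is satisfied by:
  {i: True, y: False}


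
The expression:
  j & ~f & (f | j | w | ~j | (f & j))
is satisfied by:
  {j: True, f: False}


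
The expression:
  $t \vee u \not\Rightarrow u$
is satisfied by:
  {t: True}


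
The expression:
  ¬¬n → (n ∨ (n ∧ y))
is always true.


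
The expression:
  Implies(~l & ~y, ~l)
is always true.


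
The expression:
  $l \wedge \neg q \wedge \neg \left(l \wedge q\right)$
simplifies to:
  $l \wedge \neg q$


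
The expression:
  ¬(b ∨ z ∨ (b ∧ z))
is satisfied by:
  {z: False, b: False}


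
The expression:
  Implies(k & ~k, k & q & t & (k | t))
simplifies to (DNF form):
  True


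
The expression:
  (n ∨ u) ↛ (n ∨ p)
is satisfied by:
  {u: True, n: False, p: False}


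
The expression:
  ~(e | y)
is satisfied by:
  {e: False, y: False}


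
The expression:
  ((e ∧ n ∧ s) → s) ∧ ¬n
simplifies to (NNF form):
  ¬n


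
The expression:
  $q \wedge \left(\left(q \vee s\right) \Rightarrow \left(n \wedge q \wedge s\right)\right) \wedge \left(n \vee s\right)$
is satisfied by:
  {s: True, q: True, n: True}


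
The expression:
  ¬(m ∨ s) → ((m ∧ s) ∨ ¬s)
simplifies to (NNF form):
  True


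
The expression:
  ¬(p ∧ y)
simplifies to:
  ¬p ∨ ¬y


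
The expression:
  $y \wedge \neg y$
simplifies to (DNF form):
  $\text{False}$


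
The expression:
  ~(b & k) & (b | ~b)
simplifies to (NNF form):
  ~b | ~k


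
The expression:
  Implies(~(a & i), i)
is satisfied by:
  {i: True}


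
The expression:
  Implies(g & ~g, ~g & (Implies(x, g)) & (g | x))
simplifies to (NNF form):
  True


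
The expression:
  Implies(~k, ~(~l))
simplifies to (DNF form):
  k | l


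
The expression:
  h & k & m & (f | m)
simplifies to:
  h & k & m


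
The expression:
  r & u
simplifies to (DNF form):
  r & u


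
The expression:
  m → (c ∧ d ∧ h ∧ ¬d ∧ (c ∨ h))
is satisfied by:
  {m: False}


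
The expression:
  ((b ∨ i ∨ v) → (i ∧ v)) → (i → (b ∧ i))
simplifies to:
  b ∨ ¬i ∨ ¬v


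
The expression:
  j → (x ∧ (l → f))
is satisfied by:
  {x: True, f: True, l: False, j: False}
  {x: True, f: False, l: False, j: False}
  {x: True, l: True, f: True, j: False}
  {x: True, l: True, f: False, j: False}
  {f: True, x: False, l: False, j: False}
  {f: False, x: False, l: False, j: False}
  {l: True, f: True, x: False, j: False}
  {l: True, f: False, x: False, j: False}
  {j: True, x: True, f: True, l: False}
  {j: True, x: True, f: False, l: False}
  {j: True, x: True, l: True, f: True}


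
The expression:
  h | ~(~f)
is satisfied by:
  {h: True, f: True}
  {h: True, f: False}
  {f: True, h: False}


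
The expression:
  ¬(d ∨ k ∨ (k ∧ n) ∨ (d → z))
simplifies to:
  False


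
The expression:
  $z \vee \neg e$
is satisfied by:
  {z: True, e: False}
  {e: False, z: False}
  {e: True, z: True}


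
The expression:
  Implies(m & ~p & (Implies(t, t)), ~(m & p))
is always true.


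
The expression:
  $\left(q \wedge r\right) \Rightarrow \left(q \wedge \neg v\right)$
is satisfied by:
  {v: False, q: False, r: False}
  {r: True, v: False, q: False}
  {q: True, v: False, r: False}
  {r: True, q: True, v: False}
  {v: True, r: False, q: False}
  {r: True, v: True, q: False}
  {q: True, v: True, r: False}


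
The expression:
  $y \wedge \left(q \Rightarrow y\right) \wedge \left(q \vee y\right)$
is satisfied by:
  {y: True}


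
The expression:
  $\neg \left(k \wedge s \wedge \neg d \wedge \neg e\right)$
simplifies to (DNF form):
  $d \vee e \vee \neg k \vee \neg s$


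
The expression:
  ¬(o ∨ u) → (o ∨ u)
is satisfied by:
  {o: True, u: True}
  {o: True, u: False}
  {u: True, o: False}


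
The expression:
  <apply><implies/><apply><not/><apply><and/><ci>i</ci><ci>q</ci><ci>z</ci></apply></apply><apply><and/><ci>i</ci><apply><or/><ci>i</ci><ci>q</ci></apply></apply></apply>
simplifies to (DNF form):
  <ci>i</ci>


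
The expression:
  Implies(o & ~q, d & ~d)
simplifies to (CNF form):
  q | ~o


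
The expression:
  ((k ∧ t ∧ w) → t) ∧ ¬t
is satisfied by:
  {t: False}


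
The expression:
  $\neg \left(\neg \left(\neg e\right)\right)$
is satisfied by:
  {e: False}


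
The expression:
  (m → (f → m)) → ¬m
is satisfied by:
  {m: False}


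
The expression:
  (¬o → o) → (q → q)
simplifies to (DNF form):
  True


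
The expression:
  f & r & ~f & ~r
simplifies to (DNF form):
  False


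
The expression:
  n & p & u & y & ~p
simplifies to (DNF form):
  False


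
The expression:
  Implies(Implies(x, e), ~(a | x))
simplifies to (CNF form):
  (x | ~a) & (x | ~x) & (~a | ~e) & (~e | ~x)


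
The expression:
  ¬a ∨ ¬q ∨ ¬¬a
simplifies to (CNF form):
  True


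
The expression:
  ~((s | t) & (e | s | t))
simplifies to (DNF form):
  ~s & ~t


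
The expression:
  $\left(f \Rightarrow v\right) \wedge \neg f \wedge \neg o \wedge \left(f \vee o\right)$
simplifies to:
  $\text{False}$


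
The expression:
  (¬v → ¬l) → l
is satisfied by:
  {l: True}


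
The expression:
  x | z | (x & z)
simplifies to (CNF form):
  x | z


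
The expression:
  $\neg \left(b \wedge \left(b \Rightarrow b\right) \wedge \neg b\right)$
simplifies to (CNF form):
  $\text{True}$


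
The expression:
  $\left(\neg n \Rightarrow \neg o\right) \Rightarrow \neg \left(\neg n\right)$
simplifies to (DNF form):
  $n \vee o$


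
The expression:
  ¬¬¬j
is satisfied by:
  {j: False}


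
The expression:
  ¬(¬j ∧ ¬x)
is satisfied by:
  {x: True, j: True}
  {x: True, j: False}
  {j: True, x: False}


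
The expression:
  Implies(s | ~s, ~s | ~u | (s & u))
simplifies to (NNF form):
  True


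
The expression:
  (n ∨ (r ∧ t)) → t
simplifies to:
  t ∨ ¬n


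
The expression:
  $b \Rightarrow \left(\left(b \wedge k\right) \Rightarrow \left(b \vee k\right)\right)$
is always true.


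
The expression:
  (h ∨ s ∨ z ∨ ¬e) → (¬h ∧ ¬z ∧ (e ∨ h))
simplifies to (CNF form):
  e ∧ ¬h ∧ ¬z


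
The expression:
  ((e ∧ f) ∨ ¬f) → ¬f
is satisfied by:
  {e: False, f: False}
  {f: True, e: False}
  {e: True, f: False}


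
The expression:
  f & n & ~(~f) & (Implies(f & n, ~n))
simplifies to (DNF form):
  False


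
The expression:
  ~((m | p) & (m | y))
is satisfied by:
  {p: False, m: False, y: False}
  {y: True, p: False, m: False}
  {p: True, y: False, m: False}


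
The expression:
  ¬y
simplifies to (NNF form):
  ¬y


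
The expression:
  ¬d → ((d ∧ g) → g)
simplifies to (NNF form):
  True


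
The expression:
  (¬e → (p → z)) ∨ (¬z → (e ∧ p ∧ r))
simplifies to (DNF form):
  e ∨ z ∨ ¬p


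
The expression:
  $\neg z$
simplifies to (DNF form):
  $\neg z$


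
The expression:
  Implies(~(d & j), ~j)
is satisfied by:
  {d: True, j: False}
  {j: False, d: False}
  {j: True, d: True}


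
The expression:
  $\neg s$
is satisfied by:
  {s: False}


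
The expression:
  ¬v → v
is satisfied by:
  {v: True}


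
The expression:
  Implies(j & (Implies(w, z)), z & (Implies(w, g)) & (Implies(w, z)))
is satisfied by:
  {g: True, z: True, w: False, j: False}
  {z: True, g: False, w: False, j: False}
  {g: True, w: True, z: True, j: False}
  {w: True, z: True, g: False, j: False}
  {g: True, z: False, w: False, j: False}
  {g: False, z: False, w: False, j: False}
  {g: True, w: True, z: False, j: False}
  {w: True, g: False, z: False, j: False}
  {j: True, g: True, z: True, w: False}
  {j: True, z: True, g: False, w: False}
  {j: True, g: True, w: True, z: True}
  {j: True, g: True, w: True, z: False}
  {j: True, w: True, g: False, z: False}


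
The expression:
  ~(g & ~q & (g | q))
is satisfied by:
  {q: True, g: False}
  {g: False, q: False}
  {g: True, q: True}


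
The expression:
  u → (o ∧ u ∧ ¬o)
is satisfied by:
  {u: False}


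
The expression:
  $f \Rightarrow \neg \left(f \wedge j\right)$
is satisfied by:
  {j: False, f: False}
  {f: True, j: False}
  {j: True, f: False}


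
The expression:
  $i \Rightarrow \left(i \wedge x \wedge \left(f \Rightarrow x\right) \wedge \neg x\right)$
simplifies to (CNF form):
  $\neg i$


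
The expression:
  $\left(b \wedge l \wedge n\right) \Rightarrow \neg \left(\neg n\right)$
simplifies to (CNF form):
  $\text{True}$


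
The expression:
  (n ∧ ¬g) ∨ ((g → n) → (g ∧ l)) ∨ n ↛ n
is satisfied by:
  {n: True, l: True, g: False}
  {n: True, l: False, g: False}
  {n: True, g: True, l: True}
  {g: True, l: True, n: False}
  {g: True, l: False, n: False}


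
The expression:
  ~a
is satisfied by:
  {a: False}


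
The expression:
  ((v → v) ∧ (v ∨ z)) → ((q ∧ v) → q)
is always true.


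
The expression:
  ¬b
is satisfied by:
  {b: False}


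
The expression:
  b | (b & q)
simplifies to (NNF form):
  b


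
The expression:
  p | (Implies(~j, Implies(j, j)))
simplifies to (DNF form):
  True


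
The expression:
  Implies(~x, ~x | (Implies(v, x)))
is always true.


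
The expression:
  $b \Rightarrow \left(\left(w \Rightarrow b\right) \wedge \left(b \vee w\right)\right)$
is always true.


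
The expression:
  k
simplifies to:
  k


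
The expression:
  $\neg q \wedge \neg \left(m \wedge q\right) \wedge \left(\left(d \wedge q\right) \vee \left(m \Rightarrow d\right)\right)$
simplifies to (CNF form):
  $\neg q \wedge \left(d \vee \neg m\right)$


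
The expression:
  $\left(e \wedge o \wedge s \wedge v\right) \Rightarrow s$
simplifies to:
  $\text{True}$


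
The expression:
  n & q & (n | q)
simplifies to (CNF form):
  n & q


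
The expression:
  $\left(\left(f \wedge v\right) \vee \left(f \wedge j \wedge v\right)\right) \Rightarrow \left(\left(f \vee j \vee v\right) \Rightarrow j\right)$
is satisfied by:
  {j: True, v: False, f: False}
  {j: False, v: False, f: False}
  {f: True, j: True, v: False}
  {f: True, j: False, v: False}
  {v: True, j: True, f: False}
  {v: True, j: False, f: False}
  {v: True, f: True, j: True}


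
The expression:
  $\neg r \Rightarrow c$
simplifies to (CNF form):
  $c \vee r$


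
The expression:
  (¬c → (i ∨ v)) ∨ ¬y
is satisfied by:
  {i: True, c: True, v: True, y: False}
  {i: True, c: True, v: False, y: False}
  {i: True, v: True, y: False, c: False}
  {i: True, v: False, y: False, c: False}
  {c: True, v: True, y: False, i: False}
  {c: True, v: False, y: False, i: False}
  {v: True, c: False, y: False, i: False}
  {v: False, c: False, y: False, i: False}
  {i: True, c: True, y: True, v: True}
  {i: True, c: True, y: True, v: False}
  {i: True, y: True, v: True, c: False}
  {i: True, y: True, v: False, c: False}
  {y: True, c: True, v: True, i: False}
  {y: True, c: True, v: False, i: False}
  {y: True, v: True, c: False, i: False}


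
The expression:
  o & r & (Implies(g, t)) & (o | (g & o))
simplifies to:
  o & r & (t | ~g)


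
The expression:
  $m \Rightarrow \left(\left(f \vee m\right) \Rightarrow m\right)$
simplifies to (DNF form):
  $\text{True}$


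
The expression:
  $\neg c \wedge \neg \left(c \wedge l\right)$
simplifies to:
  $\neg c$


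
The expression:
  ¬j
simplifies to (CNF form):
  ¬j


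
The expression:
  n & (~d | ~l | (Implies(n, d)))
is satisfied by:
  {n: True}


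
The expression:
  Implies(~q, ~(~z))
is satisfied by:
  {q: True, z: True}
  {q: True, z: False}
  {z: True, q: False}


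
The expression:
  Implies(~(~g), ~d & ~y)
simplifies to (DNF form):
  ~g | (~d & ~y)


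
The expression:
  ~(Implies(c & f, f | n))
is never true.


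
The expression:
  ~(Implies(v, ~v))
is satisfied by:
  {v: True}


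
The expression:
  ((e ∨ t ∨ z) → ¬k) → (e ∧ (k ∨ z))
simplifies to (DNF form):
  (e ∧ k) ∨ (e ∧ z) ∨ (k ∧ t) ∨ (k ∧ z)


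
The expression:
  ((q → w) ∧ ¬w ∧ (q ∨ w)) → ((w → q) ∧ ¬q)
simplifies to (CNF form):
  True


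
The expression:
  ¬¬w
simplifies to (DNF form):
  w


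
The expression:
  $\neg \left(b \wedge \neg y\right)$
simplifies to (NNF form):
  $y \vee \neg b$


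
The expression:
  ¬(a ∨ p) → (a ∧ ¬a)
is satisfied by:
  {a: True, p: True}
  {a: True, p: False}
  {p: True, a: False}


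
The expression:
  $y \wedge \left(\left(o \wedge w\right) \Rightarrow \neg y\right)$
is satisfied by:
  {y: True, w: False, o: False}
  {o: True, y: True, w: False}
  {w: True, y: True, o: False}


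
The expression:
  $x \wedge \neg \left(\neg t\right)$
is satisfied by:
  {t: True, x: True}


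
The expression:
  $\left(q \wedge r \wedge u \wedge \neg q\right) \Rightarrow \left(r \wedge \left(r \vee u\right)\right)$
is always true.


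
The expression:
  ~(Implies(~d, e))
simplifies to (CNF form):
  ~d & ~e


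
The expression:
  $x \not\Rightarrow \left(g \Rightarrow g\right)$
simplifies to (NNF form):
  $\text{False}$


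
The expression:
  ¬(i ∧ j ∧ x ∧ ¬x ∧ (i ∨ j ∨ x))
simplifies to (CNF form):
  True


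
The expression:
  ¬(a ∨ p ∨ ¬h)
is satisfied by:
  {h: True, p: False, a: False}


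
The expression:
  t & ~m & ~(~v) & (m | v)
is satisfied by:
  {t: True, v: True, m: False}


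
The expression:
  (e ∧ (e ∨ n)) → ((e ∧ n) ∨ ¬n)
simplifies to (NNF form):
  True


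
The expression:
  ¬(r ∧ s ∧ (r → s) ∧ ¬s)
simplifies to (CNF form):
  True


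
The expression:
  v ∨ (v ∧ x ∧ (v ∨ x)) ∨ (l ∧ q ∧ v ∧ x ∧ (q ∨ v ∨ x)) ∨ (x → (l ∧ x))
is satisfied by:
  {v: True, l: True, x: False}
  {v: True, l: False, x: False}
  {l: True, v: False, x: False}
  {v: False, l: False, x: False}
  {v: True, x: True, l: True}
  {v: True, x: True, l: False}
  {x: True, l: True, v: False}


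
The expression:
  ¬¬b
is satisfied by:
  {b: True}


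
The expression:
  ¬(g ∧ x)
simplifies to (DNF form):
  ¬g ∨ ¬x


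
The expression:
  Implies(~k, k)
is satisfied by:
  {k: True}


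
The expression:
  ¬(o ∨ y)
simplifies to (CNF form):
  ¬o ∧ ¬y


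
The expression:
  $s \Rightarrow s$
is always true.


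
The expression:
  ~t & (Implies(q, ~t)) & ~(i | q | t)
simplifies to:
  ~i & ~q & ~t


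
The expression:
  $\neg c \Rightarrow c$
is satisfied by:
  {c: True}


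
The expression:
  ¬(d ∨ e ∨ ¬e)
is never true.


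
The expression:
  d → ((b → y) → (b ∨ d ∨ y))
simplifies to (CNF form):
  True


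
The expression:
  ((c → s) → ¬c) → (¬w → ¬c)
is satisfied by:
  {w: True, s: True, c: False}
  {w: True, c: False, s: False}
  {s: True, c: False, w: False}
  {s: False, c: False, w: False}
  {w: True, s: True, c: True}
  {w: True, c: True, s: False}
  {s: True, c: True, w: False}


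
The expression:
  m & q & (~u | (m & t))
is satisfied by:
  {t: True, m: True, q: True, u: False}
  {m: True, q: True, t: False, u: False}
  {t: True, u: True, m: True, q: True}


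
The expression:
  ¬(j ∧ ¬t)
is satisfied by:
  {t: True, j: False}
  {j: False, t: False}
  {j: True, t: True}


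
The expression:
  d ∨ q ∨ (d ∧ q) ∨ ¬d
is always true.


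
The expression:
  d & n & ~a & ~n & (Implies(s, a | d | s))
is never true.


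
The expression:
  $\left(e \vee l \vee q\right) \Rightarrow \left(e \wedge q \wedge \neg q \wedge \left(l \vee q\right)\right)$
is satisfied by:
  {q: False, e: False, l: False}


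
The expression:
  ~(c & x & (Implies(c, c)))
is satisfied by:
  {c: False, x: False}
  {x: True, c: False}
  {c: True, x: False}


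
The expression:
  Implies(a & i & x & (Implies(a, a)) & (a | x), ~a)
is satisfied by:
  {x: False, a: False, i: False}
  {i: True, x: False, a: False}
  {a: True, x: False, i: False}
  {i: True, a: True, x: False}
  {x: True, i: False, a: False}
  {i: True, x: True, a: False}
  {a: True, x: True, i: False}


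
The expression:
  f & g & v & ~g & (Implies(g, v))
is never true.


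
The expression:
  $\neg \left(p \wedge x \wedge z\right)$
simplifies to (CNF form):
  $\neg p \vee \neg x \vee \neg z$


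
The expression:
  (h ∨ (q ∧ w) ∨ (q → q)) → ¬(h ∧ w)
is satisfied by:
  {w: False, h: False}
  {h: True, w: False}
  {w: True, h: False}


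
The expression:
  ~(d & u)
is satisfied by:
  {u: False, d: False}
  {d: True, u: False}
  {u: True, d: False}


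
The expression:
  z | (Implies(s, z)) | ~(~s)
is always true.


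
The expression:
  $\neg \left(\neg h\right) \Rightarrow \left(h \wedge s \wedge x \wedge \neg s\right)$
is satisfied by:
  {h: False}


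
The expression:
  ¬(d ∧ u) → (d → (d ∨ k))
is always true.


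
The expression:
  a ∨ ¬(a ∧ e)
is always true.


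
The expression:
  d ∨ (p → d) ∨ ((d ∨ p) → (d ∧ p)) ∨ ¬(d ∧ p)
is always true.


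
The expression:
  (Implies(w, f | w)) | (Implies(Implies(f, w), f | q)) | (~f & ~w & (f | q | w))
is always true.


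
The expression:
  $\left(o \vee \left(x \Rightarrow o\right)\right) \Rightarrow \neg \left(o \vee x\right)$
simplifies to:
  $\neg o$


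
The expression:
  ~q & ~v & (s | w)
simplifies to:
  ~q & ~v & (s | w)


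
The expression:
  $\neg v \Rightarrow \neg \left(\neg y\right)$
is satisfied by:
  {y: True, v: True}
  {y: True, v: False}
  {v: True, y: False}


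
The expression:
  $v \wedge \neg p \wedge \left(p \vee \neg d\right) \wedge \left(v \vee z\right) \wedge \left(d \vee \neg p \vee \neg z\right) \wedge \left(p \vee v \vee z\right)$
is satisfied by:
  {v: True, d: False, p: False}


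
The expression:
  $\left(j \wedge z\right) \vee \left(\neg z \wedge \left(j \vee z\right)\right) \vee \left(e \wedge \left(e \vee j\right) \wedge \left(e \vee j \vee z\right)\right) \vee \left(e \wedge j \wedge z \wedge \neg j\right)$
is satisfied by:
  {e: True, j: True}
  {e: True, j: False}
  {j: True, e: False}


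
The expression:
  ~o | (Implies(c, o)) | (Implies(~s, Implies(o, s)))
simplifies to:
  True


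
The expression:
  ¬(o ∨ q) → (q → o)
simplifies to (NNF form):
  True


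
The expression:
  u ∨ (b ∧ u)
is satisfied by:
  {u: True}


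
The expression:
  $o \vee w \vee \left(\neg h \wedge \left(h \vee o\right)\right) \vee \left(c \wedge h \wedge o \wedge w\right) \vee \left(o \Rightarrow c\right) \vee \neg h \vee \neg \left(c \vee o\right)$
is always true.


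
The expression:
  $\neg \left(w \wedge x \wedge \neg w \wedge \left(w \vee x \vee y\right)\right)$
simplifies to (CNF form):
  $\text{True}$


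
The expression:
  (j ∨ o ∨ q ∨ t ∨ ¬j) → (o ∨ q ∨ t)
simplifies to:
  o ∨ q ∨ t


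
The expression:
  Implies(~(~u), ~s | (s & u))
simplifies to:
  True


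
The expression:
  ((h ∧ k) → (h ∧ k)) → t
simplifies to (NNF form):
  t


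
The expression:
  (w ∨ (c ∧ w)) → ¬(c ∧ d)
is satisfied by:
  {w: False, c: False, d: False}
  {d: True, w: False, c: False}
  {c: True, w: False, d: False}
  {d: True, c: True, w: False}
  {w: True, d: False, c: False}
  {d: True, w: True, c: False}
  {c: True, w: True, d: False}


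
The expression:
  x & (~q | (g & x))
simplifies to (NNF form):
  x & (g | ~q)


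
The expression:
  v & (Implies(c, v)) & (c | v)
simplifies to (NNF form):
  v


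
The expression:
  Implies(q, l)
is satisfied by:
  {l: True, q: False}
  {q: False, l: False}
  {q: True, l: True}


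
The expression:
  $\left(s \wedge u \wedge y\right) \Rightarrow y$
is always true.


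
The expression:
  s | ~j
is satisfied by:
  {s: True, j: False}
  {j: False, s: False}
  {j: True, s: True}


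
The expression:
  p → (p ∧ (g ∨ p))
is always true.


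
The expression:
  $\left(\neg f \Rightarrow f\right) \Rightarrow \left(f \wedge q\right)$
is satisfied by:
  {q: True, f: False}
  {f: False, q: False}
  {f: True, q: True}
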